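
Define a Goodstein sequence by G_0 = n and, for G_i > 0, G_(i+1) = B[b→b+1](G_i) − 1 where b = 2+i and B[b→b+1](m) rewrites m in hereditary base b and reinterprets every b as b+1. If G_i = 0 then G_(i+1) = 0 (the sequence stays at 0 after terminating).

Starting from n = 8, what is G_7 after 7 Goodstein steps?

774841151

base 2: 8 = 2^(2 + 1); at 3: 3^(3 + 1) = 81; next = 80
base 3: 80 = 2·3^3 + 2·3^2 + 2·3 + 2; at 4: 2·4^4 + 2·4^2 + 2·4 + 2 = 554; next = 553
base 4: 553 = 2·4^4 + 2·4^2 + 2·4 + 1; at 5: 2·5^5 + 2·5^2 + 2·5 + 1 = 6311; next = 6310
base 5: 6310 = 2·5^5 + 2·5^2 + 2·5; at 6: 2·6^6 + 2·6^2 + 2·6 = 93396; next = 93395
base 6: 93395 = 2·6^6 + 2·6^2 + 6 + 5; at 7: 2·7^7 + 2·7^2 + 7 + 5 = 1647196; next = 1647195
base 7: 1647195 = 2·7^7 + 2·7^2 + 7 + 4; at 8: 2·8^8 + 2·8^2 + 8 + 4 = 33554572; next = 33554571
base 8: 33554571 = 2·8^8 + 2·8^2 + 8 + 3; at 9: 2·9^9 + 2·9^2 + 9 + 3 = 774841152; next = 774841151
base 9: 774841151 = 2·9^9 + 2·9^2 + 9 + 2; at 10: 2·10^10 + 2·10^2 + 10 + 2 = 20000000212; next = 20000000211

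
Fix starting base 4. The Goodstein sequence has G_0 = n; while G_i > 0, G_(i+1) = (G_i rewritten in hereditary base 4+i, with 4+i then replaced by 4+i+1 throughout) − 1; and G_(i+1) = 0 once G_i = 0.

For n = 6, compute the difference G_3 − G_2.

[0] 6 ≡ 4 + 2 (base 4). Lift 5: 7. −1: 6.
[1] 6 ≡ 5 + 1 (base 5). Lift 6: 7. −1: 6.
[2] 6 ≡ 6 (base 6). Lift 7: 7. −1: 6.

0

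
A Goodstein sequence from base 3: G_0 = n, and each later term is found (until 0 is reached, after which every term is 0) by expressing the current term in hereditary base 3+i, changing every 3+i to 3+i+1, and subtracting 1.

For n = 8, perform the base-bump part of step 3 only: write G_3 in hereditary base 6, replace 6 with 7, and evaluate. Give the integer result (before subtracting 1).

8 —HB3→ 2·3 + 2 —bump→ 2·4 + 2 = 10 —(−1)→ 9
9 —HB4→ 2·4 + 1 —bump→ 2·5 + 1 = 11 —(−1)→ 10
10 —HB5→ 2·5 —bump→ 2·6 = 12 —(−1)→ 11
11 —HB6→ 6 + 5 —bump→ 7 + 5 = 12 —(−1)→ 11

12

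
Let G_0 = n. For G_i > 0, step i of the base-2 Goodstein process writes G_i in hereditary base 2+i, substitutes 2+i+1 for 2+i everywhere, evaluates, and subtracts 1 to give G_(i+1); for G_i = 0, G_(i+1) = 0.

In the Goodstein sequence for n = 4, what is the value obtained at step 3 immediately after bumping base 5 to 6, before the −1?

84

(0) 4|_2 = 2^2 ↦ 3^3|_3 = 27 ⇒ 26
(1) 26|_3 = 2·3^2 + 2·3 + 2 ↦ 2·4^2 + 2·4 + 2|_4 = 42 ⇒ 41
(2) 41|_4 = 2·4^2 + 2·4 + 1 ↦ 2·5^2 + 2·5 + 1|_5 = 61 ⇒ 60
(3) 60|_5 = 2·5^2 + 2·5 ↦ 2·6^2 + 2·6|_6 = 84 ⇒ 83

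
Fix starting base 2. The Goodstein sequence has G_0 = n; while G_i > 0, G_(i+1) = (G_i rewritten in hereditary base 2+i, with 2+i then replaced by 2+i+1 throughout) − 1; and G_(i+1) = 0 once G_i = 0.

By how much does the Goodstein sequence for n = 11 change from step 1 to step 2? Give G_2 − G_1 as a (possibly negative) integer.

11 —HB2→ 2^(2 + 1) + 2 + 1 —bump→ 3^(3 + 1) + 3 + 1 = 85 —(−1)→ 84
84 —HB3→ 3^(3 + 1) + 3 —bump→ 4^(4 + 1) + 4 = 1028 —(−1)→ 1027

943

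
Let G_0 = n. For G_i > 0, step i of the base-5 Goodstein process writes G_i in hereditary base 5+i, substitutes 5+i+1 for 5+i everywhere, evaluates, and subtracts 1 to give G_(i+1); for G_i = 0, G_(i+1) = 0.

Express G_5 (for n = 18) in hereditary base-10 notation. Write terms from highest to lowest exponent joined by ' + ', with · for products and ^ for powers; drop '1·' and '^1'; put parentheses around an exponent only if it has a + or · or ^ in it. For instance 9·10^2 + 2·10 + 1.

2·10 + 7

[0] 18 ≡ 3·5 + 3 (base 5). Lift 6: 21. −1: 20.
[1] 20 ≡ 3·6 + 2 (base 6). Lift 7: 23. −1: 22.
[2] 22 ≡ 3·7 + 1 (base 7). Lift 8: 25. −1: 24.
[3] 24 ≡ 3·8 (base 8). Lift 9: 27. −1: 26.
[4] 26 ≡ 2·9 + 8 (base 9). Lift 10: 28. −1: 27.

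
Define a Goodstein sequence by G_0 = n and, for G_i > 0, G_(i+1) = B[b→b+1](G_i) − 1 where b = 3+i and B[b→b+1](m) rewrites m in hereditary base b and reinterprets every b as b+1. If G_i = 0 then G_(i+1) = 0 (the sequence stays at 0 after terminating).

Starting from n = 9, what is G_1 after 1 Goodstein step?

base 3: 9 = 3^2; at 4: 4^2 = 16; next = 15
base 4: 15 = 3·4 + 3; at 5: 3·5 + 3 = 18; next = 17

15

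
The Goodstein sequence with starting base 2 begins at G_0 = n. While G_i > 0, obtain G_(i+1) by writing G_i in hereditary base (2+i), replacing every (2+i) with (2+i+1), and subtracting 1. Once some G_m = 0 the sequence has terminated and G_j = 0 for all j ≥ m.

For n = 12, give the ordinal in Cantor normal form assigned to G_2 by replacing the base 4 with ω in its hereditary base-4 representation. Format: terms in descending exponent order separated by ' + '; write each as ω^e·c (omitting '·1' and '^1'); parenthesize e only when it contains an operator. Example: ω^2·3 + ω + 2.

ω^(ω + 1) + ω^2·2 + ω·2 + 1

12 —HB2→ 2^(2 + 1) + 2^2 —bump→ 3^(3 + 1) + 3^3 = 108 —(−1)→ 107
107 —HB3→ 3^(3 + 1) + 2·3^2 + 2·3 + 2 —bump→ 4^(4 + 1) + 2·4^2 + 2·4 + 2 = 1066 —(−1)→ 1065
1065 —HB4→ 4^(4 + 1) + 2·4^2 + 2·4 + 1 —bump→ 5^(5 + 1) + 2·5^2 + 2·5 + 1 = 15686 —(−1)→ 15685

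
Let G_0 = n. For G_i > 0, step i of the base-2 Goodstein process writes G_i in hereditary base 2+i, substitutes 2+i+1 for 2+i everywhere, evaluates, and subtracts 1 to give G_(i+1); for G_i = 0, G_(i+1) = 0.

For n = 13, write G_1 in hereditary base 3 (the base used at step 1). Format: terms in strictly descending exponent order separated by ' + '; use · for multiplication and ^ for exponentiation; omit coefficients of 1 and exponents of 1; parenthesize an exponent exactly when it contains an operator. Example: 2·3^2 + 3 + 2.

3^(3 + 1) + 3^3

(0) 13|_2 = 2^(2 + 1) + 2^2 + 1 ↦ 3^(3 + 1) + 3^3 + 1|_3 = 109 ⇒ 108
(1) 108|_3 = 3^(3 + 1) + 3^3 ↦ 4^(4 + 1) + 4^4|_4 = 1280 ⇒ 1279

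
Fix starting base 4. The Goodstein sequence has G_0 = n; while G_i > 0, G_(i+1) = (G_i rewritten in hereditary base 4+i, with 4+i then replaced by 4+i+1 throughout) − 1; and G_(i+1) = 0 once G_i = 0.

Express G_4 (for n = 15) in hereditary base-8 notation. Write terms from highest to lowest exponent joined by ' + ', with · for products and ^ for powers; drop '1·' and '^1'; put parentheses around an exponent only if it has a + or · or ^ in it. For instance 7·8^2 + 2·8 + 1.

2·8 + 7

i=0: 15 = 3·4 + 3 (b=4); 4→5: 3·5 + 3 = 18; 18−1 = 17
i=1: 17 = 3·5 + 2 (b=5); 5→6: 3·6 + 2 = 20; 20−1 = 19
i=2: 19 = 3·6 + 1 (b=6); 6→7: 3·7 + 1 = 22; 22−1 = 21
i=3: 21 = 3·7 (b=7); 7→8: 3·8 = 24; 24−1 = 23
i=4: 23 = 2·8 + 7 (b=8); 8→9: 2·9 + 7 = 25; 25−1 = 24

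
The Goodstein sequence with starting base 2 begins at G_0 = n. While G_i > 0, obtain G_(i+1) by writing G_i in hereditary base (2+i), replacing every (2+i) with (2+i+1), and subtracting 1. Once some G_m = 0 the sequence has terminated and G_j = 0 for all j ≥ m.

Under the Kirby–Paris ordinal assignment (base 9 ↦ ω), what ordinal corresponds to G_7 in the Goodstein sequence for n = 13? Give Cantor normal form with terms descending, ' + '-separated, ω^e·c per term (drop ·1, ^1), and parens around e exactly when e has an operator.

13 —HB2→ 2^(2 + 1) + 2^2 + 1 —bump→ 3^(3 + 1) + 3^3 + 1 = 109 —(−1)→ 108
108 —HB3→ 3^(3 + 1) + 3^3 —bump→ 4^(4 + 1) + 4^4 = 1280 —(−1)→ 1279
1279 —HB4→ 4^(4 + 1) + 3·4^3 + 3·4^2 + 3·4 + 3 —bump→ 5^(5 + 1) + 3·5^3 + 3·5^2 + 3·5 + 3 = 16093 —(−1)→ 16092
16092 —HB5→ 5^(5 + 1) + 3·5^3 + 3·5^2 + 3·5 + 2 —bump→ 6^(6 + 1) + 3·6^3 + 3·6^2 + 3·6 + 2 = 280712 —(−1)→ 280711
280711 —HB6→ 6^(6 + 1) + 3·6^3 + 3·6^2 + 3·6 + 1 —bump→ 7^(7 + 1) + 3·7^3 + 3·7^2 + 3·7 + 1 = 5765999 —(−1)→ 5765998
5765998 —HB7→ 7^(7 + 1) + 3·7^3 + 3·7^2 + 3·7 —bump→ 8^(8 + 1) + 3·8^3 + 3·8^2 + 3·8 = 134219480 —(−1)→ 134219479
134219479 —HB8→ 8^(8 + 1) + 3·8^3 + 3·8^2 + 2·8 + 7 —bump→ 9^(9 + 1) + 3·9^3 + 3·9^2 + 2·9 + 7 = 3486786856 —(−1)→ 3486786855
3486786855 —HB9→ 9^(9 + 1) + 3·9^3 + 3·9^2 + 2·9 + 6 —bump→ 10^(10 + 1) + 3·10^3 + 3·10^2 + 2·10 + 6 = 100000003326 —(−1)→ 100000003325

ω^(ω + 1) + ω^3·3 + ω^2·3 + ω·2 + 6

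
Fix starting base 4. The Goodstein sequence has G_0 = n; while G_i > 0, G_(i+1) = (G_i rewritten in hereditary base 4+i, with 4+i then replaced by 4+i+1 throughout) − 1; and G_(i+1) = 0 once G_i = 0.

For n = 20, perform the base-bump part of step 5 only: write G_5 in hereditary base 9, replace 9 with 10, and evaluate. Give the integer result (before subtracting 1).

100

G_0 = 20. HB_4(20) = 4^2 + 4. Bump = 30. G_1 = 29.
G_1 = 29. HB_5(29) = 5^2 + 4. Bump = 40. G_2 = 39.
G_2 = 39. HB_6(39) = 6^2 + 3. Bump = 52. G_3 = 51.
G_3 = 51. HB_7(51) = 7^2 + 2. Bump = 66. G_4 = 65.
G_4 = 65. HB_8(65) = 8^2 + 1. Bump = 82. G_5 = 81.
G_5 = 81. HB_9(81) = 9^2. Bump = 100. G_6 = 99.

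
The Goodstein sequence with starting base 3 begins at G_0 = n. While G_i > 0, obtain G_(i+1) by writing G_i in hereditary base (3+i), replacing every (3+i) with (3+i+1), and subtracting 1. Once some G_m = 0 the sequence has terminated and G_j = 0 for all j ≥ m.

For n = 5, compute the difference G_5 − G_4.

[0] 5 ≡ 3 + 2 (base 3). Lift 4: 6. −1: 5.
[1] 5 ≡ 4 + 1 (base 4). Lift 5: 6. −1: 5.
[2] 5 ≡ 5 (base 5). Lift 6: 6. −1: 5.
[3] 5 ≡ 5 (base 6). Lift 7: 5. −1: 4.
[4] 4 ≡ 4 (base 7). Lift 8: 4. −1: 3.

-1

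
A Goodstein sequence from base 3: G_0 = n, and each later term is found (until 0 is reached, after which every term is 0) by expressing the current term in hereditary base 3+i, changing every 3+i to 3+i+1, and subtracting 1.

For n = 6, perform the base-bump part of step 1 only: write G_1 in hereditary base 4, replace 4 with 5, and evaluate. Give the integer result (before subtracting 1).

base 3: 6 = 2·3; at 4: 2·4 = 8; next = 7
base 4: 7 = 4 + 3; at 5: 5 + 3 = 8; next = 7

8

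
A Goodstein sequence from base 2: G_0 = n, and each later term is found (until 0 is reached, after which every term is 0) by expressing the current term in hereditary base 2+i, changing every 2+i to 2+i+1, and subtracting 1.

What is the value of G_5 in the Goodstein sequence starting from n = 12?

5764910

[0] 12 ≡ 2^(2 + 1) + 2^2 (base 2). Lift 3: 108. −1: 107.
[1] 107 ≡ 3^(3 + 1) + 2·3^2 + 2·3 + 2 (base 3). Lift 4: 1066. −1: 1065.
[2] 1065 ≡ 4^(4 + 1) + 2·4^2 + 2·4 + 1 (base 4). Lift 5: 15686. −1: 15685.
[3] 15685 ≡ 5^(5 + 1) + 2·5^2 + 2·5 (base 5). Lift 6: 280020. −1: 280019.
[4] 280019 ≡ 6^(6 + 1) + 2·6^2 + 6 + 5 (base 6). Lift 7: 5764911. −1: 5764910.
[5] 5764910 ≡ 7^(7 + 1) + 2·7^2 + 7 + 4 (base 7). Lift 8: 134217868. −1: 134217867.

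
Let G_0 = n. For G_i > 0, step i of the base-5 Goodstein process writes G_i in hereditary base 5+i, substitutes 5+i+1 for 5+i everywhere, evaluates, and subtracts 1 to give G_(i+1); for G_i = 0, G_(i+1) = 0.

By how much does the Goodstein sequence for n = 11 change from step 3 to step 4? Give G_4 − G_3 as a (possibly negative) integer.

0

[0] 11 ≡ 2·5 + 1 (base 5). Lift 6: 13. −1: 12.
[1] 12 ≡ 2·6 (base 6). Lift 7: 14. −1: 13.
[2] 13 ≡ 7 + 6 (base 7). Lift 8: 14. −1: 13.
[3] 13 ≡ 8 + 5 (base 8). Lift 9: 14. −1: 13.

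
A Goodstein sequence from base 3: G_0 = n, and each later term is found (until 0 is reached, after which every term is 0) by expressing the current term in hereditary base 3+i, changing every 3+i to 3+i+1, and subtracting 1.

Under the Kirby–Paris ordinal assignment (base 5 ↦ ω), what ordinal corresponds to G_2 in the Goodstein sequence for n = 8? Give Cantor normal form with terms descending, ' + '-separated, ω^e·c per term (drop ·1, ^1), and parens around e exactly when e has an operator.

ω·2

G_0 = 8. HB_3(8) = 2·3 + 2. Bump = 10. G_1 = 9.
G_1 = 9. HB_4(9) = 2·4 + 1. Bump = 11. G_2 = 10.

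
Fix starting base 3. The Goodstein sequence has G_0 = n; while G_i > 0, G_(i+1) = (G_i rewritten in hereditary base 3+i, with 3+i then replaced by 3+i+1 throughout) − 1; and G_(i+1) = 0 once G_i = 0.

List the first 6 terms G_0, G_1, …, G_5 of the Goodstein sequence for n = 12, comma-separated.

12, 19, 27, 37, 49, 63

G_0 = 12. HB_3(12) = 3^2 + 3. Bump = 20. G_1 = 19.
G_1 = 19. HB_4(19) = 4^2 + 3. Bump = 28. G_2 = 27.
G_2 = 27. HB_5(27) = 5^2 + 2. Bump = 38. G_3 = 37.
G_3 = 37. HB_6(37) = 6^2 + 1. Bump = 50. G_4 = 49.
G_4 = 49. HB_7(49) = 7^2. Bump = 64. G_5 = 63.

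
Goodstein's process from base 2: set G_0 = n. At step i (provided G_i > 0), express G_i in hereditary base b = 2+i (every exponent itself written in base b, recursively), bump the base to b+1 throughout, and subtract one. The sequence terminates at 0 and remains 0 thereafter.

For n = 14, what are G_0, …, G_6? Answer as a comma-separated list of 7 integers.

14 —HB2→ 2^(2 + 1) + 2^2 + 2 —bump→ 3^(3 + 1) + 3^3 + 3 = 111 —(−1)→ 110
110 —HB3→ 3^(3 + 1) + 3^3 + 2 —bump→ 4^(4 + 1) + 4^4 + 2 = 1282 —(−1)→ 1281
1281 —HB4→ 4^(4 + 1) + 4^4 + 1 —bump→ 5^(5 + 1) + 5^5 + 1 = 18751 —(−1)→ 18750
18750 —HB5→ 5^(5 + 1) + 5^5 —bump→ 6^(6 + 1) + 6^6 = 326592 —(−1)→ 326591
326591 —HB6→ 6^(6 + 1) + 5·6^5 + 5·6^4 + 5·6^3 + 5·6^2 + 5·6 + 5 —bump→ 7^(7 + 1) + 5·7^5 + 5·7^4 + 5·7^3 + 5·7^2 + 5·7 + 5 = 5862841 —(−1)→ 5862840
5862840 —HB7→ 7^(7 + 1) + 5·7^5 + 5·7^4 + 5·7^3 + 5·7^2 + 5·7 + 4 —bump→ 8^(8 + 1) + 5·8^5 + 5·8^4 + 5·8^3 + 5·8^2 + 5·8 + 4 = 134404972 —(−1)→ 134404971

14, 110, 1281, 18750, 326591, 5862840, 134404971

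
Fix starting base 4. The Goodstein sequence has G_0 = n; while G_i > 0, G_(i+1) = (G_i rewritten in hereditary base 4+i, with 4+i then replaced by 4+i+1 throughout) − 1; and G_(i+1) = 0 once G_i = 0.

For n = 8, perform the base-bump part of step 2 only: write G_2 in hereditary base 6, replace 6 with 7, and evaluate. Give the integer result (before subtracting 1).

10

G_0 = 8. HB_4(8) = 2·4. Bump = 10. G_1 = 9.
G_1 = 9. HB_5(9) = 5 + 4. Bump = 10. G_2 = 9.
G_2 = 9. HB_6(9) = 6 + 3. Bump = 10. G_3 = 9.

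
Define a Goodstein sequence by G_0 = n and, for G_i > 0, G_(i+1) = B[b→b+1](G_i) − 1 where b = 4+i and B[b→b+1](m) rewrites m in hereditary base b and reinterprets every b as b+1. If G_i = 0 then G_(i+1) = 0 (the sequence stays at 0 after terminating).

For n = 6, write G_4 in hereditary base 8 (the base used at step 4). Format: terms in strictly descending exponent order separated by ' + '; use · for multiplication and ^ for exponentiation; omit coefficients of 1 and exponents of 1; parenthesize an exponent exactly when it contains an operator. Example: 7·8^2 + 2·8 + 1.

step 0: 6 = 4 + 2; sub 5 for 4: 5 + 2; = 7; G_1 = 7−1 = 6
step 1: 6 = 5 + 1; sub 6 for 5: 6 + 1; = 7; G_2 = 7−1 = 6
step 2: 6 = 6; sub 7 for 6: 7; = 7; G_3 = 7−1 = 6
step 3: 6 = 6; sub 8 for 7: 6; = 6; G_4 = 6−1 = 5
step 4: 5 = 5; sub 9 for 8: 5; = 5; G_5 = 5−1 = 4

5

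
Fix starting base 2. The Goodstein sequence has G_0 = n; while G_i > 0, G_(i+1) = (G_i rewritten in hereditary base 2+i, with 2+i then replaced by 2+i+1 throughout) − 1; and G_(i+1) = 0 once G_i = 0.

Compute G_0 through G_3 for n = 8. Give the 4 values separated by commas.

8, 80, 553, 6310

G_0 = 8. HB_2(8) = 2^(2 + 1). Bump = 81. G_1 = 80.
G_1 = 80. HB_3(80) = 2·3^3 + 2·3^2 + 2·3 + 2. Bump = 554. G_2 = 553.
G_2 = 553. HB_4(553) = 2·4^4 + 2·4^2 + 2·4 + 1. Bump = 6311. G_3 = 6310.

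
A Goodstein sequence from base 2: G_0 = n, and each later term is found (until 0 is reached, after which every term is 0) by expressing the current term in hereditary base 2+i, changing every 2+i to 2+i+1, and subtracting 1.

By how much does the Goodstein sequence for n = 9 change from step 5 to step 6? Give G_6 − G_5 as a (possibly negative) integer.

i=0: 9 = 2^(2 + 1) + 1 (b=2); 2→3: 3^(3 + 1) + 1 = 82; 82−1 = 81
i=1: 81 = 3^(3 + 1) (b=3); 3→4: 4^(4 + 1) = 1024; 1024−1 = 1023
i=2: 1023 = 3·4^4 + 3·4^3 + 3·4^2 + 3·4 + 3 (b=4); 4→5: 3·5^5 + 3·5^3 + 3·5^2 + 3·5 + 3 = 9843; 9843−1 = 9842
i=3: 9842 = 3·5^5 + 3·5^3 + 3·5^2 + 3·5 + 2 (b=5); 5→6: 3·6^6 + 3·6^3 + 3·6^2 + 3·6 + 2 = 140744; 140744−1 = 140743
i=4: 140743 = 3·6^6 + 3·6^3 + 3·6^2 + 3·6 + 1 (b=6); 6→7: 3·7^7 + 3·7^3 + 3·7^2 + 3·7 + 1 = 2471827; 2471827−1 = 2471826
i=5: 2471826 = 3·7^7 + 3·7^3 + 3·7^2 + 3·7 (b=7); 7→8: 3·8^8 + 3·8^3 + 3·8^2 + 3·8 = 50333400; 50333400−1 = 50333399

47861573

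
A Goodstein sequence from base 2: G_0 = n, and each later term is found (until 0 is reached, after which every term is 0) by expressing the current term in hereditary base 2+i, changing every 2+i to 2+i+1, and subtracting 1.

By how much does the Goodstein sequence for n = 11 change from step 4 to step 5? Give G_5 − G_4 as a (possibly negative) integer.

5484864

(0) 11|_2 = 2^(2 + 1) + 2 + 1 ↦ 3^(3 + 1) + 3 + 1|_3 = 85 ⇒ 84
(1) 84|_3 = 3^(3 + 1) + 3 ↦ 4^(4 + 1) + 4|_4 = 1028 ⇒ 1027
(2) 1027|_4 = 4^(4 + 1) + 3 ↦ 5^(5 + 1) + 3|_5 = 15628 ⇒ 15627
(3) 15627|_5 = 5^(5 + 1) + 2 ↦ 6^(6 + 1) + 2|_6 = 279938 ⇒ 279937
(4) 279937|_6 = 6^(6 + 1) + 1 ↦ 7^(7 + 1) + 1|_7 = 5764802 ⇒ 5764801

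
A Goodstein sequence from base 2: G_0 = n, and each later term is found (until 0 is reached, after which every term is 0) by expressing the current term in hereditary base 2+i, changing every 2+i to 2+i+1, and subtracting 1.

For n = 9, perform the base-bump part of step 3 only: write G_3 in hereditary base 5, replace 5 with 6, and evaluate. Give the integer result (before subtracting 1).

step 0: 9 = 2^(2 + 1) + 1; sub 3 for 2: 3^(3 + 1) + 1; = 82; G_1 = 82−1 = 81
step 1: 81 = 3^(3 + 1); sub 4 for 3: 4^(4 + 1); = 1024; G_2 = 1024−1 = 1023
step 2: 1023 = 3·4^4 + 3·4^3 + 3·4^2 + 3·4 + 3; sub 5 for 4: 3·5^5 + 3·5^3 + 3·5^2 + 3·5 + 3; = 9843; G_3 = 9843−1 = 9842
step 3: 9842 = 3·5^5 + 3·5^3 + 3·5^2 + 3·5 + 2; sub 6 for 5: 3·6^6 + 3·6^3 + 3·6^2 + 3·6 + 2; = 140744; G_4 = 140744−1 = 140743

140744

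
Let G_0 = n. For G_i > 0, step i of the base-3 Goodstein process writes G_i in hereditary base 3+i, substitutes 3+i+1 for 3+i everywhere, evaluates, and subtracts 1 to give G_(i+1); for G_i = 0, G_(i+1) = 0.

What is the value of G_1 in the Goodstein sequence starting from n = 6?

7

step 0: 6 = 2·3; sub 4 for 3: 2·4; = 8; G_1 = 8−1 = 7
step 1: 7 = 4 + 3; sub 5 for 4: 5 + 3; = 8; G_2 = 8−1 = 7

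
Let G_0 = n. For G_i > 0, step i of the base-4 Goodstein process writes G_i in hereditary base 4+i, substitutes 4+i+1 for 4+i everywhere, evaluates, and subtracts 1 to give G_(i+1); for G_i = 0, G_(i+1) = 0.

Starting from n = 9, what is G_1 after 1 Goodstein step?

G_0 = 9. HB_4(9) = 2·4 + 1. Bump = 11. G_1 = 10.
G_1 = 10. HB_5(10) = 2·5. Bump = 12. G_2 = 11.

10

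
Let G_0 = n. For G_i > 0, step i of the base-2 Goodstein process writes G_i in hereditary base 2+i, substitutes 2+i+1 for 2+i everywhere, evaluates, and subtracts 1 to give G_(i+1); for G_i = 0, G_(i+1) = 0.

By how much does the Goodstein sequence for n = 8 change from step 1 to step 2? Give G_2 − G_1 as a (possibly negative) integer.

473

base 2: 8 = 2^(2 + 1); at 3: 3^(3 + 1) = 81; next = 80
base 3: 80 = 2·3^3 + 2·3^2 + 2·3 + 2; at 4: 2·4^4 + 2·4^2 + 2·4 + 2 = 554; next = 553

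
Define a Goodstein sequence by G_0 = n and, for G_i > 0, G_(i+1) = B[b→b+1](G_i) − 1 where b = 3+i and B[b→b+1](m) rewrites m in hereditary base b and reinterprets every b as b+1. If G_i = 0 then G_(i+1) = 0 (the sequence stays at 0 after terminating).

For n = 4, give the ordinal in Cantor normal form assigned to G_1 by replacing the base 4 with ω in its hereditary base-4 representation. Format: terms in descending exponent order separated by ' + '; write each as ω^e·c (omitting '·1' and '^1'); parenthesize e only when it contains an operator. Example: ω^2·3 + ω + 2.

ω

[0] 4 ≡ 3 + 1 (base 3). Lift 4: 5. −1: 4.
[1] 4 ≡ 4 (base 4). Lift 5: 5. −1: 4.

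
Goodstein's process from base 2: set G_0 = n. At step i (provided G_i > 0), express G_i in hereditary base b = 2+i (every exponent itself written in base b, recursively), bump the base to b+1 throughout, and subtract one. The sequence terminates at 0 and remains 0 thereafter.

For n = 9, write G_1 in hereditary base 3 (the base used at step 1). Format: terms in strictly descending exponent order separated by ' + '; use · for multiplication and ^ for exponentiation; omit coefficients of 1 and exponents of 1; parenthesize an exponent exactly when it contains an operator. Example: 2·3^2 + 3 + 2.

G_0=9  [base 2] 2^(2 + 1) + 1  →[2↦3]→  3^(3 + 1) + 1 = 82  −1 ⇒ G_1=81
G_1=81  [base 3] 3^(3 + 1)  →[3↦4]→  4^(4 + 1) = 1024  −1 ⇒ G_2=1023

3^(3 + 1)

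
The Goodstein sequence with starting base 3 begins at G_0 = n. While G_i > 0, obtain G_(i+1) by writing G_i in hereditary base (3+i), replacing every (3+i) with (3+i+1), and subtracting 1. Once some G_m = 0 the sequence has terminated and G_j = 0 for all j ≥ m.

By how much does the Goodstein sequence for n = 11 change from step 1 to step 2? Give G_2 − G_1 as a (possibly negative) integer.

8

G_0=11  [base 3] 3^2 + 2  →[3↦4]→  4^2 + 2 = 18  −1 ⇒ G_1=17
G_1=17  [base 4] 4^2 + 1  →[4↦5]→  5^2 + 1 = 26  −1 ⇒ G_2=25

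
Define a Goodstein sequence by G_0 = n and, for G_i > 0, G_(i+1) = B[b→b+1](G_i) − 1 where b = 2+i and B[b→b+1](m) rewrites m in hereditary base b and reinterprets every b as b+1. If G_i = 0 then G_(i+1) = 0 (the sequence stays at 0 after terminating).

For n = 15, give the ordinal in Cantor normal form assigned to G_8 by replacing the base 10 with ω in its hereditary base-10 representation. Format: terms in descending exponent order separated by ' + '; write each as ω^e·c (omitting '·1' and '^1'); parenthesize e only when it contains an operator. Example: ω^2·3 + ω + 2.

i=0: 15 = 2^(2 + 1) + 2^2 + 2 + 1 (b=2); 2→3: 3^(3 + 1) + 3^3 + 3 + 1 = 112; 112−1 = 111
i=1: 111 = 3^(3 + 1) + 3^3 + 3 (b=3); 3→4: 4^(4 + 1) + 4^4 + 4 = 1284; 1284−1 = 1283
i=2: 1283 = 4^(4 + 1) + 4^4 + 3 (b=4); 4→5: 5^(5 + 1) + 5^5 + 3 = 18753; 18753−1 = 18752
i=3: 18752 = 5^(5 + 1) + 5^5 + 2 (b=5); 5→6: 6^(6 + 1) + 6^6 + 2 = 326594; 326594−1 = 326593
i=4: 326593 = 6^(6 + 1) + 6^6 + 1 (b=6); 6→7: 7^(7 + 1) + 7^7 + 1 = 6588345; 6588345−1 = 6588344
i=5: 6588344 = 7^(7 + 1) + 7^7 (b=7); 7→8: 8^(8 + 1) + 8^8 = 150994944; 150994944−1 = 150994943
i=6: 150994943 = 8^(8 + 1) + 7·8^7 + 7·8^6 + 7·8^5 + 7·8^4 + 7·8^3 + 7·8^2 + 7·8 + 7 (b=8); 8→9: 9^(9 + 1) + 7·9^7 + 7·9^6 + 7·9^5 + 7·9^4 + 7·9^3 + 7·9^2 + 7·9 + 7 = 3524450281; 3524450281−1 = 3524450280
i=7: 3524450280 = 9^(9 + 1) + 7·9^7 + 7·9^6 + 7·9^5 + 7·9^4 + 7·9^3 + 7·9^2 + 7·9 + 6 (b=9); 9→10: 10^(10 + 1) + 7·10^7 + 7·10^6 + 7·10^5 + 7·10^4 + 7·10^3 + 7·10^2 + 7·10 + 6 = 100077777776; 100077777776−1 = 100077777775

ω^(ω + 1) + ω^7·7 + ω^6·7 + ω^5·7 + ω^4·7 + ω^3·7 + ω^2·7 + ω·7 + 5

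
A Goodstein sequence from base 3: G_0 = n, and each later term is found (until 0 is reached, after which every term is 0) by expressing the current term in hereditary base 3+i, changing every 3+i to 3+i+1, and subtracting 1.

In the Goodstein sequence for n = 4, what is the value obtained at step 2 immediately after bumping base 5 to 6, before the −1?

4

base 3: 4 = 3 + 1; at 4: 4 + 1 = 5; next = 4
base 4: 4 = 4; at 5: 5 = 5; next = 4
base 5: 4 = 4; at 6: 4 = 4; next = 3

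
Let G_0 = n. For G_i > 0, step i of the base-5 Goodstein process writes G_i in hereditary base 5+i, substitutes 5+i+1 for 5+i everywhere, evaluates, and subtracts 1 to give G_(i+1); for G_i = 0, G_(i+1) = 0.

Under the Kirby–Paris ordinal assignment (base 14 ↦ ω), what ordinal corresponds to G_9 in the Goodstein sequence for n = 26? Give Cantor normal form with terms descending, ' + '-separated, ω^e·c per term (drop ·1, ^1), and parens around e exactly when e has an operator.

ω·5 + 13

G_0 = 26. HB_5(26) = 5^2 + 1. Bump = 37. G_1 = 36.
G_1 = 36. HB_6(36) = 6^2. Bump = 49. G_2 = 48.
G_2 = 48. HB_7(48) = 6·7 + 6. Bump = 54. G_3 = 53.
G_3 = 53. HB_8(53) = 6·8 + 5. Bump = 59. G_4 = 58.
G_4 = 58. HB_9(58) = 6·9 + 4. Bump = 64. G_5 = 63.
G_5 = 63. HB_10(63) = 6·10 + 3. Bump = 69. G_6 = 68.
G_6 = 68. HB_11(68) = 6·11 + 2. Bump = 74. G_7 = 73.
G_7 = 73. HB_12(73) = 6·12 + 1. Bump = 79. G_8 = 78.
G_8 = 78. HB_13(78) = 6·13. Bump = 84. G_9 = 83.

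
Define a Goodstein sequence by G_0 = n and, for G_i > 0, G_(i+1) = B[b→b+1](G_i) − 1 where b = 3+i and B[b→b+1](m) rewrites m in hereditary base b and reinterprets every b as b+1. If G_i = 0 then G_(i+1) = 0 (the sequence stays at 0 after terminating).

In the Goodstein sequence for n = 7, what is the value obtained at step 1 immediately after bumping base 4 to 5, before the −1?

i=0: 7 = 2·3 + 1 (b=3); 3→4: 2·4 + 1 = 9; 9−1 = 8
i=1: 8 = 2·4 (b=4); 4→5: 2·5 = 10; 10−1 = 9

10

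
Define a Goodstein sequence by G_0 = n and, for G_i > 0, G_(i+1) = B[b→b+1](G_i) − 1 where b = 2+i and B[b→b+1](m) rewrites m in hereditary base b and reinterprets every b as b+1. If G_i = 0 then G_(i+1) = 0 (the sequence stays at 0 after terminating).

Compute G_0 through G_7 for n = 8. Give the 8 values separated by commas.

i=0: 8 = 2^(2 + 1) (b=2); 2→3: 3^(3 + 1) = 81; 81−1 = 80
i=1: 80 = 2·3^3 + 2·3^2 + 2·3 + 2 (b=3); 3→4: 2·4^4 + 2·4^2 + 2·4 + 2 = 554; 554−1 = 553
i=2: 553 = 2·4^4 + 2·4^2 + 2·4 + 1 (b=4); 4→5: 2·5^5 + 2·5^2 + 2·5 + 1 = 6311; 6311−1 = 6310
i=3: 6310 = 2·5^5 + 2·5^2 + 2·5 (b=5); 5→6: 2·6^6 + 2·6^2 + 2·6 = 93396; 93396−1 = 93395
i=4: 93395 = 2·6^6 + 2·6^2 + 6 + 5 (b=6); 6→7: 2·7^7 + 2·7^2 + 7 + 5 = 1647196; 1647196−1 = 1647195
i=5: 1647195 = 2·7^7 + 2·7^2 + 7 + 4 (b=7); 7→8: 2·8^8 + 2·8^2 + 8 + 4 = 33554572; 33554572−1 = 33554571
i=6: 33554571 = 2·8^8 + 2·8^2 + 8 + 3 (b=8); 8→9: 2·9^9 + 2·9^2 + 9 + 3 = 774841152; 774841152−1 = 774841151

8, 80, 553, 6310, 93395, 1647195, 33554571, 774841151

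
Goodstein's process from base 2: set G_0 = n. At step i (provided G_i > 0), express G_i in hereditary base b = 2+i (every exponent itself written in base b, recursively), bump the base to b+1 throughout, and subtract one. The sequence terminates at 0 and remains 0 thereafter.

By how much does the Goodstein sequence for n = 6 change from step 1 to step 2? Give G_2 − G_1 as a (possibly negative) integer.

i=0: 6 = 2^2 + 2 (b=2); 2→3: 3^3 + 3 = 30; 30−1 = 29
i=1: 29 = 3^3 + 2 (b=3); 3→4: 4^4 + 2 = 258; 258−1 = 257

228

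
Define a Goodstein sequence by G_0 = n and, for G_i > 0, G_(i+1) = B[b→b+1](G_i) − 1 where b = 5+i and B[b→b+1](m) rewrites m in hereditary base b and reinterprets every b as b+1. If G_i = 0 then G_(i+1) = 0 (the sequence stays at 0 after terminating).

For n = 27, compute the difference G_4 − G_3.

6

base 5: 27 = 5^2 + 2; at 6: 6^2 + 2 = 38; next = 37
base 6: 37 = 6^2 + 1; at 7: 7^2 + 1 = 50; next = 49
base 7: 49 = 7^2; at 8: 8^2 = 64; next = 63
base 8: 63 = 7·8 + 7; at 9: 7·9 + 7 = 70; next = 69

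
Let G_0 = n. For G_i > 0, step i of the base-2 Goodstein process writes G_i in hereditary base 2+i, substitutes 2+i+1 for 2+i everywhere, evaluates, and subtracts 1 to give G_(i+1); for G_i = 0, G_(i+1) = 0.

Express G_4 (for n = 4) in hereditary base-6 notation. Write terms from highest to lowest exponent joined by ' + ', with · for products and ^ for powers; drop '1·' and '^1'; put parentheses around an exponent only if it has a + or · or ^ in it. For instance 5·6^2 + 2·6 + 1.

i=0: 4 = 2^2 (b=2); 2→3: 3^3 = 27; 27−1 = 26
i=1: 26 = 2·3^2 + 2·3 + 2 (b=3); 3→4: 2·4^2 + 2·4 + 2 = 42; 42−1 = 41
i=2: 41 = 2·4^2 + 2·4 + 1 (b=4); 4→5: 2·5^2 + 2·5 + 1 = 61; 61−1 = 60
i=3: 60 = 2·5^2 + 2·5 (b=5); 5→6: 2·6^2 + 2·6 = 84; 84−1 = 83
i=4: 83 = 2·6^2 + 6 + 5 (b=6); 6→7: 2·7^2 + 7 + 5 = 110; 110−1 = 109

2·6^2 + 6 + 5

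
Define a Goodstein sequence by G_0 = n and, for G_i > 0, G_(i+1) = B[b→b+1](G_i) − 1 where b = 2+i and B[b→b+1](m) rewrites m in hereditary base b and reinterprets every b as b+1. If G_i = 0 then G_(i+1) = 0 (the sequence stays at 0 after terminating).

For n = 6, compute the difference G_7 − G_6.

i=0: 6 = 2^2 + 2 (b=2); 2→3: 3^3 + 3 = 30; 30−1 = 29
i=1: 29 = 3^3 + 2 (b=3); 3→4: 4^4 + 2 = 258; 258−1 = 257
i=2: 257 = 4^4 + 1 (b=4); 4→5: 5^5 + 1 = 3126; 3126−1 = 3125
i=3: 3125 = 5^5 (b=5); 5→6: 6^6 = 46656; 46656−1 = 46655
i=4: 46655 = 5·6^5 + 5·6^4 + 5·6^3 + 5·6^2 + 5·6 + 5 (b=6); 6→7: 5·7^5 + 5·7^4 + 5·7^3 + 5·7^2 + 5·7 + 5 = 98040; 98040−1 = 98039
i=5: 98039 = 5·7^5 + 5·7^4 + 5·7^3 + 5·7^2 + 5·7 + 4 (b=7); 7→8: 5·8^5 + 5·8^4 + 5·8^3 + 5·8^2 + 5·8 + 4 = 187244; 187244−1 = 187243
i=6: 187243 = 5·8^5 + 5·8^4 + 5·8^3 + 5·8^2 + 5·8 + 3 (b=8); 8→9: 5·9^5 + 5·9^4 + 5·9^3 + 5·9^2 + 5·9 + 3 = 332148; 332148−1 = 332147

144904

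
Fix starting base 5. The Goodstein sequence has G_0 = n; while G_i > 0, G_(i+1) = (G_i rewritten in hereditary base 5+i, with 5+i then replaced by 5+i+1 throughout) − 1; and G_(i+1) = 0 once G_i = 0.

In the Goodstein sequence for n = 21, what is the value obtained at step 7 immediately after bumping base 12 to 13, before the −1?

(0) 21|_5 = 4·5 + 1 ↦ 4·6 + 1|_6 = 25 ⇒ 24
(1) 24|_6 = 4·6 ↦ 4·7|_7 = 28 ⇒ 27
(2) 27|_7 = 3·7 + 6 ↦ 3·8 + 6|_8 = 30 ⇒ 29
(3) 29|_8 = 3·8 + 5 ↦ 3·9 + 5|_9 = 32 ⇒ 31
(4) 31|_9 = 3·9 + 4 ↦ 3·10 + 4|_10 = 34 ⇒ 33
(5) 33|_10 = 3·10 + 3 ↦ 3·11 + 3|_11 = 36 ⇒ 35
(6) 35|_11 = 3·11 + 2 ↦ 3·12 + 2|_12 = 38 ⇒ 37
(7) 37|_12 = 3·12 + 1 ↦ 3·13 + 1|_13 = 40 ⇒ 39

40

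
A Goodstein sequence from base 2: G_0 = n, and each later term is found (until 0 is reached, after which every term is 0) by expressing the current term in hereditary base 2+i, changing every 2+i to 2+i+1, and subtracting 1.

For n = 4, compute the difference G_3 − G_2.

19

4 —HB2→ 2^2 —bump→ 3^3 = 27 —(−1)→ 26
26 —HB3→ 2·3^2 + 2·3 + 2 —bump→ 2·4^2 + 2·4 + 2 = 42 —(−1)→ 41
41 —HB4→ 2·4^2 + 2·4 + 1 —bump→ 2·5^2 + 2·5 + 1 = 61 —(−1)→ 60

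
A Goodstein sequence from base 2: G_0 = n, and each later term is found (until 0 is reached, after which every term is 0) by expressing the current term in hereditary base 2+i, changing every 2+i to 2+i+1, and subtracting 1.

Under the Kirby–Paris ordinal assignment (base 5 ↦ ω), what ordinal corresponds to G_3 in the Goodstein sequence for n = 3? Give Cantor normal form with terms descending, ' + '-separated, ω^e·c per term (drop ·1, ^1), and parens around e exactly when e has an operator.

base 2: 3 = 2 + 1; at 3: 3 + 1 = 4; next = 3
base 3: 3 = 3; at 4: 4 = 4; next = 3
base 4: 3 = 3; at 5: 3 = 3; next = 2
base 5: 2 = 2; at 6: 2 = 2; next = 1

2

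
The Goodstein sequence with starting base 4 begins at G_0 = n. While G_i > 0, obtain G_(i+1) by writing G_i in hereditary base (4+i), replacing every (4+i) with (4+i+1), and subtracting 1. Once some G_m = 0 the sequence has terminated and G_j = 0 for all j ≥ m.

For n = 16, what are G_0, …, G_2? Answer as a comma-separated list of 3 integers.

G_0=16  [base 4] 4^2  →[4↦5]→  5^2 = 25  −1 ⇒ G_1=24
G_1=24  [base 5] 4·5 + 4  →[5↦6]→  4·6 + 4 = 28  −1 ⇒ G_2=27

16, 24, 27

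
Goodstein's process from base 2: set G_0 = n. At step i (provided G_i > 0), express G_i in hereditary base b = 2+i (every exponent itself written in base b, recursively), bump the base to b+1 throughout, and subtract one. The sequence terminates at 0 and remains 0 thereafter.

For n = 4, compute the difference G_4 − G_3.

23

[0] 4 ≡ 2^2 (base 2). Lift 3: 27. −1: 26.
[1] 26 ≡ 2·3^2 + 2·3 + 2 (base 3). Lift 4: 42. −1: 41.
[2] 41 ≡ 2·4^2 + 2·4 + 1 (base 4). Lift 5: 61. −1: 60.
[3] 60 ≡ 2·5^2 + 2·5 (base 5). Lift 6: 84. −1: 83.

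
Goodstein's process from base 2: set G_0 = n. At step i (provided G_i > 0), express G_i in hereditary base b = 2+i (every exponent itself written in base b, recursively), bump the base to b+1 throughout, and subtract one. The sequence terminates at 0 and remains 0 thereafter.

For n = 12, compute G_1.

107

G_0=12  [base 2] 2^(2 + 1) + 2^2  →[2↦3]→  3^(3 + 1) + 3^3 = 108  −1 ⇒ G_1=107
G_1=107  [base 3] 3^(3 + 1) + 2·3^2 + 2·3 + 2  →[3↦4]→  4^(4 + 1) + 2·4^2 + 2·4 + 2 = 1066  −1 ⇒ G_2=1065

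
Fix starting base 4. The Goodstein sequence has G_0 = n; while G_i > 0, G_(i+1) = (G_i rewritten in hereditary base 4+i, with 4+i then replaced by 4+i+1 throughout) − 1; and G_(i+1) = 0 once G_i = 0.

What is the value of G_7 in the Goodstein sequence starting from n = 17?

17 —HB4→ 4^2 + 1 —bump→ 5^2 + 1 = 26 —(−1)→ 25
25 —HB5→ 5^2 —bump→ 6^2 = 36 —(−1)→ 35
35 —HB6→ 5·6 + 5 —bump→ 5·7 + 5 = 40 —(−1)→ 39
39 —HB7→ 5·7 + 4 —bump→ 5·8 + 4 = 44 —(−1)→ 43
43 —HB8→ 5·8 + 3 —bump→ 5·9 + 3 = 48 —(−1)→ 47
47 —HB9→ 5·9 + 2 —bump→ 5·10 + 2 = 52 —(−1)→ 51
51 —HB10→ 5·10 + 1 —bump→ 5·11 + 1 = 56 —(−1)→ 55
55 —HB11→ 5·11 —bump→ 5·12 = 60 —(−1)→ 59

55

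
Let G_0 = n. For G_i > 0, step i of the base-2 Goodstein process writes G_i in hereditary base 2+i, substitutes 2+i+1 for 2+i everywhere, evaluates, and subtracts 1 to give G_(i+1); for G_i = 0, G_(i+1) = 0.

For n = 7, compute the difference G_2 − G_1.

step 0: 7 = 2^2 + 2 + 1; sub 3 for 2: 3^3 + 3 + 1; = 31; G_1 = 31−1 = 30
step 1: 30 = 3^3 + 3; sub 4 for 3: 4^4 + 4; = 260; G_2 = 260−1 = 259

229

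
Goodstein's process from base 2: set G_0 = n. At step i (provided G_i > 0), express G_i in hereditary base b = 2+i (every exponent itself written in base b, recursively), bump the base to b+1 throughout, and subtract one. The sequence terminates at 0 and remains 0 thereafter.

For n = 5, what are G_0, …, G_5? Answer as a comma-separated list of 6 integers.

5, 27, 255, 467, 775, 1197

step 0: 5 = 2^2 + 1; sub 3 for 2: 3^3 + 1; = 28; G_1 = 28−1 = 27
step 1: 27 = 3^3; sub 4 for 3: 4^4; = 256; G_2 = 256−1 = 255
step 2: 255 = 3·4^3 + 3·4^2 + 3·4 + 3; sub 5 for 4: 3·5^3 + 3·5^2 + 3·5 + 3; = 468; G_3 = 468−1 = 467
step 3: 467 = 3·5^3 + 3·5^2 + 3·5 + 2; sub 6 for 5: 3·6^3 + 3·6^2 + 3·6 + 2; = 776; G_4 = 776−1 = 775
step 4: 775 = 3·6^3 + 3·6^2 + 3·6 + 1; sub 7 for 6: 3·7^3 + 3·7^2 + 3·7 + 1; = 1198; G_5 = 1198−1 = 1197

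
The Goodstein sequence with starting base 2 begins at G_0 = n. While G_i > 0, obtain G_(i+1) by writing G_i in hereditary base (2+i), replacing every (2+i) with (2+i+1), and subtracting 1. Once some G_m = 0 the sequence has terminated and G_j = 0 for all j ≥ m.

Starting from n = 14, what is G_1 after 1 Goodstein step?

G_0 = 14. HB_2(14) = 2^(2 + 1) + 2^2 + 2. Bump = 111. G_1 = 110.
G_1 = 110. HB_3(110) = 3^(3 + 1) + 3^3 + 2. Bump = 1282. G_2 = 1281.

110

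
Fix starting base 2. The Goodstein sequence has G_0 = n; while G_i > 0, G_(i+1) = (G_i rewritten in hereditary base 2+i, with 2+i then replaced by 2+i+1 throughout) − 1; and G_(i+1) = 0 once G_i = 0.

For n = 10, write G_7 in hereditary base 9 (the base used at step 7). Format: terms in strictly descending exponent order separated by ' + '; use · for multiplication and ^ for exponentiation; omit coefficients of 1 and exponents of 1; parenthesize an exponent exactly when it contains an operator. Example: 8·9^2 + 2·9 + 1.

[0] 10 ≡ 2^(2 + 1) + 2 (base 2). Lift 3: 84. −1: 83.
[1] 83 ≡ 3^(3 + 1) + 2 (base 3). Lift 4: 1026. −1: 1025.
[2] 1025 ≡ 4^(4 + 1) + 1 (base 4). Lift 5: 15626. −1: 15625.
[3] 15625 ≡ 5^(5 + 1) (base 5). Lift 6: 279936. −1: 279935.
[4] 279935 ≡ 5·6^6 + 5·6^5 + 5·6^4 + 5·6^3 + 5·6^2 + 5·6 + 5 (base 6). Lift 7: 4215755. −1: 4215754.
[5] 4215754 ≡ 5·7^7 + 5·7^5 + 5·7^4 + 5·7^3 + 5·7^2 + 5·7 + 4 (base 7). Lift 8: 84073324. −1: 84073323.
[6] 84073323 ≡ 5·8^8 + 5·8^5 + 5·8^4 + 5·8^3 + 5·8^2 + 5·8 + 3 (base 8). Lift 9: 1937434593. −1: 1937434592.

5·9^9 + 5·9^5 + 5·9^4 + 5·9^3 + 5·9^2 + 5·9 + 2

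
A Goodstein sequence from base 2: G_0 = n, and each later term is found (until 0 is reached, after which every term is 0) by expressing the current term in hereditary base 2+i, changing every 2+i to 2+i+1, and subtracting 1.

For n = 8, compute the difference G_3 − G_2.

5757

G_0=8  [base 2] 2^(2 + 1)  →[2↦3]→  3^(3 + 1) = 81  −1 ⇒ G_1=80
G_1=80  [base 3] 2·3^3 + 2·3^2 + 2·3 + 2  →[3↦4]→  2·4^4 + 2·4^2 + 2·4 + 2 = 554  −1 ⇒ G_2=553
G_2=553  [base 4] 2·4^4 + 2·4^2 + 2·4 + 1  →[4↦5]→  2·5^5 + 2·5^2 + 2·5 + 1 = 6311  −1 ⇒ G_3=6310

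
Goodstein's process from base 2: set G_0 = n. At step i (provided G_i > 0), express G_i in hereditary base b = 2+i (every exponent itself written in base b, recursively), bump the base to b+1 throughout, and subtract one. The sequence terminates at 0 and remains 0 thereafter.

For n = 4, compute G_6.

base 2: 4 = 2^2; at 3: 3^3 = 27; next = 26
base 3: 26 = 2·3^2 + 2·3 + 2; at 4: 2·4^2 + 2·4 + 2 = 42; next = 41
base 4: 41 = 2·4^2 + 2·4 + 1; at 5: 2·5^2 + 2·5 + 1 = 61; next = 60
base 5: 60 = 2·5^2 + 2·5; at 6: 2·6^2 + 2·6 = 84; next = 83
base 6: 83 = 2·6^2 + 6 + 5; at 7: 2·7^2 + 7 + 5 = 110; next = 109
base 7: 109 = 2·7^2 + 7 + 4; at 8: 2·8^2 + 8 + 4 = 140; next = 139
base 8: 139 = 2·8^2 + 8 + 3; at 9: 2·9^2 + 9 + 3 = 174; next = 173

139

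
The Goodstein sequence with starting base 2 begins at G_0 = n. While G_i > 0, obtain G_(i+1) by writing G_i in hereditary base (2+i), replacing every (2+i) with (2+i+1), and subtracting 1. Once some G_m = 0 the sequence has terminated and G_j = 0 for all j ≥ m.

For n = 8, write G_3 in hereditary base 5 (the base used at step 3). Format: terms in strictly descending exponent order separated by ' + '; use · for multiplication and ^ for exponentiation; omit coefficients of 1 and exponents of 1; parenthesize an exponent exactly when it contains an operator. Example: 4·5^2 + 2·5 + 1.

2·5^5 + 2·5^2 + 2·5

G_0=8  [base 2] 2^(2 + 1)  →[2↦3]→  3^(3 + 1) = 81  −1 ⇒ G_1=80
G_1=80  [base 3] 2·3^3 + 2·3^2 + 2·3 + 2  →[3↦4]→  2·4^4 + 2·4^2 + 2·4 + 2 = 554  −1 ⇒ G_2=553
G_2=553  [base 4] 2·4^4 + 2·4^2 + 2·4 + 1  →[4↦5]→  2·5^5 + 2·5^2 + 2·5 + 1 = 6311  −1 ⇒ G_3=6310
G_3=6310  [base 5] 2·5^5 + 2·5^2 + 2·5  →[5↦6]→  2·6^6 + 2·6^2 + 2·6 = 93396  −1 ⇒ G_4=93395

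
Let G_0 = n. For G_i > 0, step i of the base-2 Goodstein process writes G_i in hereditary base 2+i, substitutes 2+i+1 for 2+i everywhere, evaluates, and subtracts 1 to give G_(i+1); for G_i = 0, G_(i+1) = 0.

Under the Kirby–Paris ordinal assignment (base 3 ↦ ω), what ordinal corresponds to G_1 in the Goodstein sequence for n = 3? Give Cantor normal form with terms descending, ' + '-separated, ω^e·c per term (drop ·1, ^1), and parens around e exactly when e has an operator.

ω

[0] 3 ≡ 2 + 1 (base 2). Lift 3: 4. −1: 3.
[1] 3 ≡ 3 (base 3). Lift 4: 4. −1: 3.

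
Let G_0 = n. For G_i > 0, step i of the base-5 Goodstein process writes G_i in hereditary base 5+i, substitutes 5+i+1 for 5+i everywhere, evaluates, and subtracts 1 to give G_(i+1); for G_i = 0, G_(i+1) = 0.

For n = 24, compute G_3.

[0] 24 ≡ 4·5 + 4 (base 5). Lift 6: 28. −1: 27.
[1] 27 ≡ 4·6 + 3 (base 6). Lift 7: 31. −1: 30.
[2] 30 ≡ 4·7 + 2 (base 7). Lift 8: 34. −1: 33.
[3] 33 ≡ 4·8 + 1 (base 8). Lift 9: 37. −1: 36.

33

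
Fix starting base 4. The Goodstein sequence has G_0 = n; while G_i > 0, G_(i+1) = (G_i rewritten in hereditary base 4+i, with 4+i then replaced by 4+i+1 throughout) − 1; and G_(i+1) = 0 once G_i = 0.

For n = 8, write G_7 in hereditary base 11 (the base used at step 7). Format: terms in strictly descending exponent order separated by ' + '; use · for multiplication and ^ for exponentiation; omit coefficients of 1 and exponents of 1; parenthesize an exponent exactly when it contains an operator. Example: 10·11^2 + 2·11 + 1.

[0] 8 ≡ 2·4 (base 4). Lift 5: 10. −1: 9.
[1] 9 ≡ 5 + 4 (base 5). Lift 6: 10. −1: 9.
[2] 9 ≡ 6 + 3 (base 6). Lift 7: 10. −1: 9.
[3] 9 ≡ 7 + 2 (base 7). Lift 8: 10. −1: 9.
[4] 9 ≡ 8 + 1 (base 8). Lift 9: 10. −1: 9.
[5] 9 ≡ 9 (base 9). Lift 10: 10. −1: 9.
[6] 9 ≡ 9 (base 10). Lift 11: 9. −1: 8.
[7] 8 ≡ 8 (base 11). Lift 12: 8. −1: 7.

8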